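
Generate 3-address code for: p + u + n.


Break into single-operator statements:
t1 = p + u
t2 = t1 + n


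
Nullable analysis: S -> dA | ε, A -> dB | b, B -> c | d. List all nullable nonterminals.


A nonterminal is nullable iff some alternative derives ε (directly, or every symbol in it is nullable)
Nullable: {S}


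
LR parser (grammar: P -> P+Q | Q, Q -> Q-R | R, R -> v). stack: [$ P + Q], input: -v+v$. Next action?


'-' can extend Q; shift to build Q -> Q-R
Action: shift


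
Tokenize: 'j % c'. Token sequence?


Scan left to right, longest-match per lexeme
Tokens: ID(j), OP(%), ID(c)


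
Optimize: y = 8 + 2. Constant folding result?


8 + 2 = 10 at compile time
Optimized: y = 10


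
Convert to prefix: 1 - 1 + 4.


left-to-right (same/higher precedence on left): tree is (+ (- 1 1) 4)
Prefix: + - 1 1 4


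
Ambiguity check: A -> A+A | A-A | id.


'id+id-id' has two parse trees (no precedence encoded between + and -)
Ambiguous


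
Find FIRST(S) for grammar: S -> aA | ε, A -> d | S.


Per alternative of S: FIRST(aA) = {a}; FIRST(ε) = {ε}
FIRST(S) = {a, ε}


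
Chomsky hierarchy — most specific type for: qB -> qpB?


LHS has context (more than one symbol) and |LHS| ≤ |RHS|
Classification: Type 1 (Context-Sensitive)


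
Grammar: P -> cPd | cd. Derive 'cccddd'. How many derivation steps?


Derivation: P => cPd => ccPdd => cccddd
Steps: 3


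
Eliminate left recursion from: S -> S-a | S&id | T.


Left-recursive alternatives: S-a, S&id; non-recursive: T
Introduce S': S -> TS', S' -> -aS' | &idS' | ε


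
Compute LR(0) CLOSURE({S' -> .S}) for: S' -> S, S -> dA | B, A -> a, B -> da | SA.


Start: S' -> .S
For each item with dot before a nonterminal B, add B -> .γ for every B-production
Closure: [S' -> .S, S -> .dA, S -> .B, B -> .da, B -> .SA]


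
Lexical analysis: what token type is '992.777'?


Pattern: digits with a decimal point
Type: FLOAT_LITERAL


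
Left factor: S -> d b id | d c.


Common prefix: 'd'
Factored: S -> d S', S' -> b id | c


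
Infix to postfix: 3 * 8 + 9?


Left to right (same or higher precedence on left)
Postfix: 3 8 * 9 +


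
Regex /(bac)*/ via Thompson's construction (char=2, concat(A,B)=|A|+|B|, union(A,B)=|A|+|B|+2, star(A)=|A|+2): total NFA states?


Syntax tree has 3 char leaf(s), 0 union(s), 1 star(s)
chars contribute 3×2 = 6; each union adds +2; each star adds +2
Total: 6 + 0 + 2 = 8 states


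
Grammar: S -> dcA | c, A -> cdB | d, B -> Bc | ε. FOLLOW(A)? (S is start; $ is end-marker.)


$ ∈ FOLLOW(S). For each A -> αBβ: add FIRST(β)\{ε} to FOLLOW(B); if β nullable, add FOLLOW(A).
FOLLOW(A) = {$}


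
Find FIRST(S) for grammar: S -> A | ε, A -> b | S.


Per alternative of S: FIRST(A) = {b, ε}; FIRST(ε) = {ε}
FIRST(S) = {b, ε}


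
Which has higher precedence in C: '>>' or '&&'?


'>>' is shift (level 8); '&&' is logical AND (level 2)
Higher level binds tighter
'>>' has higher precedence than '&&'


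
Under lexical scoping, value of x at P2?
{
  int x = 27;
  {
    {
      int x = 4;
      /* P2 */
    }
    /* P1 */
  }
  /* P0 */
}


x declared in the same block as P2
x = 4


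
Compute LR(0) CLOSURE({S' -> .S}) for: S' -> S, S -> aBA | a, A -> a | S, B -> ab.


Start: S' -> .S
For each item with dot before a nonterminal B, add B -> .γ for every B-production
Closure: [S' -> .S, S -> .aBA, S -> .a]


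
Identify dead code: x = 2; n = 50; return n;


x is assigned but never read
Dead: 'x = 2'


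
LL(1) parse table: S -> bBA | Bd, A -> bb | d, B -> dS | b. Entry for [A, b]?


For [A, b]: 'b' ∈ FIRST(bb)
Entry: A -> bb


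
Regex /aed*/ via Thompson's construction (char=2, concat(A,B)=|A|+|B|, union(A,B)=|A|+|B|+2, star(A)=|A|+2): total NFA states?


Syntax tree has 3 char leaf(s), 0 union(s), 1 star(s)
chars contribute 3×2 = 6; each union adds +2; each star adds +2
Total: 6 + 0 + 2 = 8 states


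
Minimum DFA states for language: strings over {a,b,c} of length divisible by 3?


Track length mod 3: states 0..2, accept at 0
Minimal DFA: 3 states


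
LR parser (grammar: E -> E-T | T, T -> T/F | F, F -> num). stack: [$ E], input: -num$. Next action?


shift '-' to continue E -> E-T
Action: shift


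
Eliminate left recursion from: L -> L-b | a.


Left-recursive alternatives: L-b; non-recursive: a
Introduce L': L -> aL', L' -> -bL' | ε


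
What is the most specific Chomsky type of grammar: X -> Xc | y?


Left-linear: every RHS is a terminal or one nonterminal followed by a terminal
Classification: Type 3 (Regular)


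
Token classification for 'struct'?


Pattern: reserved word
Type: KEYWORD


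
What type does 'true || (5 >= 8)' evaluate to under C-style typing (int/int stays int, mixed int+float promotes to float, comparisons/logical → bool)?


Operand types: bool || bool
Rule: logical operators take bool operands and yield bool
Result type: bool


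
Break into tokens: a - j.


Scan left to right, longest-match per lexeme
Tokens: ID(a), OP(-), ID(j)


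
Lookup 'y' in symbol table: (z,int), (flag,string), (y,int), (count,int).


Lookup 'y' → type int


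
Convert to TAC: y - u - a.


Break into single-operator statements:
t1 = y - u
t2 = t1 - a


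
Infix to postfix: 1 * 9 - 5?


Left to right (same or higher precedence on left)
Postfix: 1 9 * 5 -


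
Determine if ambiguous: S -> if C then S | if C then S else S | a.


dangling else: 'if C then if C then a else a' parses two ways
Ambiguous


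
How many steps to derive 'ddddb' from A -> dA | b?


Derivation: A => dA => ddA => dddA => ddddA => ddddb
Steps: 5


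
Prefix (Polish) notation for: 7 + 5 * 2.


'*' binds tighter: tree is (+ 7 (* 5 2))
Prefix: + 7 * 5 2


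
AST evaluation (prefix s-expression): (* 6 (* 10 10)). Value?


Evaluate inner: (* 10 10) = 100
Evaluate root: (* 6 100) = 600
Result: 600


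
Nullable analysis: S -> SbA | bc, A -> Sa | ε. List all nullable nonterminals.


A nonterminal is nullable iff some alternative derives ε (directly, or every symbol in it is nullable)
Nullable: {A}


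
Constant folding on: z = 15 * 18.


15 * 18 = 270 at compile time
Optimized: z = 270


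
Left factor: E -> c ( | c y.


Common prefix: 'c'
Factored: E -> c E', E' -> ( | y


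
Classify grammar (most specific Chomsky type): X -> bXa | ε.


Single nonterminal LHS, but b^n a^n is not regular
Classification: Type 2 (Context-Free)


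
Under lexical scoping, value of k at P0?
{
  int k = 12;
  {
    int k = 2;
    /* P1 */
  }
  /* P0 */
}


k declared in the same block as P0
k = 12


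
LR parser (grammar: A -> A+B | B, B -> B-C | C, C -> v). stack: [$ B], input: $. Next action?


lookahead ∉ {-} so B won't extend; reduce A -> B
Action: reduce (A -> B)


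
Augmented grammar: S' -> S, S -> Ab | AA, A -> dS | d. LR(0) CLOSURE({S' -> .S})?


Start: S' -> .S
For each item with dot before a nonterminal B, add B -> .γ for every B-production
Closure: [S' -> .S, S -> .Ab, S -> .AA, A -> .dS, A -> .d]


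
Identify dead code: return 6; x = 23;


statement follows a return and is unreachable
Dead: 'x = 23'


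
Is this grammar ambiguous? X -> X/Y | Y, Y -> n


precedence layered via separate nonterminal Y: deterministic
Unambiguous


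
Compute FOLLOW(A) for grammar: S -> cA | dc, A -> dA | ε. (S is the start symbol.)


$ ∈ FOLLOW(S). For each A -> αBβ: add FIRST(β)\{ε} to FOLLOW(B); if β nullable, add FOLLOW(A).
FOLLOW(A) = {$}


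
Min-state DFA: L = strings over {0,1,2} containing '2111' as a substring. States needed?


KMP-style automaton: 4 progress states + 1 absorbing accept = 5
Minimal DFA: 5 states


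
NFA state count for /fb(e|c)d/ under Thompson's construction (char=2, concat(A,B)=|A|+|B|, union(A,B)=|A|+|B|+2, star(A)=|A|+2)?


Syntax tree has 5 char leaf(s), 1 union(s), 0 star(s)
chars contribute 5×2 = 10; each union adds +2; each star adds +2
Total: 10 + 2 + 0 = 12 states


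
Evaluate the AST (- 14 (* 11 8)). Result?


Evaluate inner: (* 11 8) = 88
Evaluate root: (- 14 88) = -74
Result: -74


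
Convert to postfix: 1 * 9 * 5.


Left to right (same or higher precedence on left)
Postfix: 1 9 * 5 *


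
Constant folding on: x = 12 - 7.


12 - 7 = 5 at compile time
Optimized: x = 5


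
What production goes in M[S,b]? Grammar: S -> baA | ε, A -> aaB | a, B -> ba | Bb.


For [S, b]: 'b' ∈ FIRST(baA)
Entry: S -> baA


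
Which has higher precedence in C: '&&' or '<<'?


'<<' is shift (level 8); '&&' is logical AND (level 2)
Higher level binds tighter
'<<' has higher precedence than '&&'


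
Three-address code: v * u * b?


Break into single-operator statements:
t1 = v * u
t2 = t1 * b


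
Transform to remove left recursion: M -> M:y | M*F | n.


Left-recursive alternatives: M:y, M*F; non-recursive: n
Introduce M': M -> nM', M' -> :yM' | *FM' | ε


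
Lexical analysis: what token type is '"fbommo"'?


Pattern: double-quoted sequence
Type: STRING_LITERAL


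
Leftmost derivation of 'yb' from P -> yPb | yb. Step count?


Derivation: P => yb
Steps: 1


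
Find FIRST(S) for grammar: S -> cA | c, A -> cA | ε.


Per alternative of S: FIRST(cA) = {c}; FIRST(c) = {c}
FIRST(S) = {c}


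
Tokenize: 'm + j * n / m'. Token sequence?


Scan left to right, longest-match per lexeme
Tokens: ID(m), OP(+), ID(j), OP(*), ID(n), OP(/), ID(m)


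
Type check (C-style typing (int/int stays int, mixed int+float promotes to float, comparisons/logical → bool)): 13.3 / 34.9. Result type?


Operand types: float / float
Rule: mixed int/float promotes to float; int/int stays int
Result type: float


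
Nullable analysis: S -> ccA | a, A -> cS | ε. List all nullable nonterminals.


A nonterminal is nullable iff some alternative derives ε (directly, or every symbol in it is nullable)
Nullable: {A}


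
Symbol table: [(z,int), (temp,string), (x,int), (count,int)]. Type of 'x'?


Lookup 'x' → type int


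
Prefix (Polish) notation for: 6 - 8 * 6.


'*' binds tighter: tree is (- 6 (* 8 6))
Prefix: - 6 * 8 6


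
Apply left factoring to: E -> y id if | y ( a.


Common prefix: 'y'
Factored: E -> y E', E' -> id if | ( a


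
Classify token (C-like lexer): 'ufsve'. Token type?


Pattern: letter/underscore followed by alphanumerics, not a keyword
Type: IDENTIFIER


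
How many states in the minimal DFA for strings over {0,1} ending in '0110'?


Track the longest suffix of input matching a prefix of '0110': 5 classes (prefixes of length 0..4)
Minimal DFA: 5 states


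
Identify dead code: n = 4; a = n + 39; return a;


n is read by a's definition; a is returned
No dead code


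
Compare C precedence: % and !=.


'%' is multiplicative (level 10); '!=' is equality (level 6)
Higher level binds tighter
'%' has higher precedence than '!='


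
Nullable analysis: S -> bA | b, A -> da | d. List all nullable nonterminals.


A nonterminal is nullable iff some alternative derives ε (directly, or every symbol in it is nullable)
Nullable: {}


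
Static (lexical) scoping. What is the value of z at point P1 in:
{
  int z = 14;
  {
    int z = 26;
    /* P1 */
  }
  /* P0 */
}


z declared in the same block as P1
z = 26


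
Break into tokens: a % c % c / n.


Scan left to right, longest-match per lexeme
Tokens: ID(a), OP(%), ID(c), OP(%), ID(c), OP(/), ID(n)


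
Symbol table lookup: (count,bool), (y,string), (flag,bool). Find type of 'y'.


Lookup 'y' → type string


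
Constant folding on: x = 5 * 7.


5 * 7 = 35 at compile time
Optimized: x = 35


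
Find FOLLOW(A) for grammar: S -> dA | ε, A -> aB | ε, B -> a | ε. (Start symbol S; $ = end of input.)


$ ∈ FOLLOW(S). For each A -> αBβ: add FIRST(β)\{ε} to FOLLOW(B); if β nullable, add FOLLOW(A).
FOLLOW(A) = {$}


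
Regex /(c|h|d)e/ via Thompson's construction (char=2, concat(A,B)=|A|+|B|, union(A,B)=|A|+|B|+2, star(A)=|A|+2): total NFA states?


Syntax tree has 4 char leaf(s), 2 union(s), 0 star(s)
chars contribute 4×2 = 8; each union adds +2; each star adds +2
Total: 8 + 4 + 0 = 12 states


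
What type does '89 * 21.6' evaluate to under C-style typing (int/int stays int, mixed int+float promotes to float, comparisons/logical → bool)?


Operand types: int * float
Rule: mixed int/float promotes to float; int/int stays int
Result type: float


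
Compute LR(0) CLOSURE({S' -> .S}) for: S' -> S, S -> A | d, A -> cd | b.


Start: S' -> .S
For each item with dot before a nonterminal B, add B -> .γ for every B-production
Closure: [S' -> .S, S -> .A, S -> .d, A -> .cd, A -> .b]


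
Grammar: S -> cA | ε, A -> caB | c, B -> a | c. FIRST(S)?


Per alternative of S: FIRST(cA) = {c}; FIRST(ε) = {ε}
FIRST(S) = {c, ε}


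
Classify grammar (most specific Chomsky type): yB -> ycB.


LHS has context (more than one symbol) and |LHS| ≤ |RHS|
Classification: Type 1 (Context-Sensitive)


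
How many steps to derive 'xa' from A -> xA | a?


Derivation: A => xA => xa
Steps: 2


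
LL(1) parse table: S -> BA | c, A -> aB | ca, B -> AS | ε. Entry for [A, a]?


For [A, a]: 'a' ∈ FIRST(aB)
Entry: A -> aB


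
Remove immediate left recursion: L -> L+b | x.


Left-recursive alternatives: L+b; non-recursive: x
Introduce L': L -> xL', L' -> +bL' | ε


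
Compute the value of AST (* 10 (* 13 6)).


Evaluate inner: (* 13 6) = 78
Evaluate root: (* 10 78) = 780
Result: 780


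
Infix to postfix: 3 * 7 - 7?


Left to right (same or higher precedence on left)
Postfix: 3 7 * 7 -


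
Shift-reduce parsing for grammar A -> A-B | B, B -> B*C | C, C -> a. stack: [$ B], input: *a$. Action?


shift '*' to continue B -> B*C
Action: shift


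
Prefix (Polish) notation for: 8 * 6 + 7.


left-to-right (same/higher precedence on left): tree is (+ (* 8 6) 7)
Prefix: + * 8 6 7


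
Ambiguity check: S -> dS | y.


right-linear, alternatives start with distinct terminals 'd' vs 'y': unique leftmost derivation
Unambiguous


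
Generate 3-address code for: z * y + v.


Break into single-operator statements:
t1 = z * y
t2 = t1 + v


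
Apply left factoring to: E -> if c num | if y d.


Common prefix: 'if'
Factored: E -> if E', E' -> c num | y d


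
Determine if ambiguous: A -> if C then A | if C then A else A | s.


dangling else: 'if C then if C then s else s' parses two ways
Ambiguous


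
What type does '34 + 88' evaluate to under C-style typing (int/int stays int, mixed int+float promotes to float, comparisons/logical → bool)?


Operand types: int + int
Rule: mixed int/float promotes to float; int/int stays int
Result type: int


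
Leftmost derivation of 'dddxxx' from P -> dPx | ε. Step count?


Derivation: P => dPx => ddPxx => dddPxxx => dddxxx
Steps: 4


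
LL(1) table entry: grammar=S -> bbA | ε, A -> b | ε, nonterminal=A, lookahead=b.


For [A, b]: 'b' ∈ FIRST(b)
Entry: A -> b


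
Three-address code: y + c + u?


Break into single-operator statements:
t1 = y + c
t2 = t1 + u


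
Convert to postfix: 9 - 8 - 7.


Left to right (same or higher precedence on left)
Postfix: 9 8 - 7 -


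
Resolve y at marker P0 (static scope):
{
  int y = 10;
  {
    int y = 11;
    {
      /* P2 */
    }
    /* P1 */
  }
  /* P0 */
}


y declared in the same block as P0
y = 10


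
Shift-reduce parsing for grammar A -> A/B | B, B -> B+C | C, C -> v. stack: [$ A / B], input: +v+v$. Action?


'+' can extend B; shift to build B -> B+C
Action: shift


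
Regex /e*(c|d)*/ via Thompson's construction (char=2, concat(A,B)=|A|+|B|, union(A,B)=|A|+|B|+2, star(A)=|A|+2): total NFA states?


Syntax tree has 3 char leaf(s), 1 union(s), 2 star(s)
chars contribute 3×2 = 6; each union adds +2; each star adds +2
Total: 6 + 2 + 4 = 12 states


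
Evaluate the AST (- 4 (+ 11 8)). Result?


Evaluate inner: (+ 11 8) = 19
Evaluate root: (- 4 19) = -15
Result: -15


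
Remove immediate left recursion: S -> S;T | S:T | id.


Left-recursive alternatives: S;T, S:T; non-recursive: id
Introduce S': S -> idS', S' -> ;TS' | :TS' | ε


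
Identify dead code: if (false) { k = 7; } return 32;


condition is constant false, so the whole block is unreachable
Dead: 'if (false) { k = 7; }'


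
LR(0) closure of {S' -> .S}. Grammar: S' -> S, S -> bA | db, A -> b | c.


Start: S' -> .S
For each item with dot before a nonterminal B, add B -> .γ for every B-production
Closure: [S' -> .S, S -> .bA, S -> .db]


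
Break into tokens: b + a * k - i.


Scan left to right, longest-match per lexeme
Tokens: ID(b), OP(+), ID(a), OP(*), ID(k), OP(-), ID(i)


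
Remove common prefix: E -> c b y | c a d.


Common prefix: 'c'
Factored: E -> c E', E' -> b y | a d


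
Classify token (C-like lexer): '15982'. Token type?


Pattern: digits only
Type: INTEGER_LITERAL


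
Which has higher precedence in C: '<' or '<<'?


'<<' is shift (level 8); '<' is relational (level 7)
Higher level binds tighter
'<<' has higher precedence than '<'


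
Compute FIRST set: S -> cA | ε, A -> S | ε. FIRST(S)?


Per alternative of S: FIRST(cA) = {c}; FIRST(ε) = {ε}
FIRST(S) = {c, ε}


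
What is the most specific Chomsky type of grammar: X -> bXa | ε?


Single nonterminal LHS, but b^n a^n is not regular
Classification: Type 2 (Context-Free)


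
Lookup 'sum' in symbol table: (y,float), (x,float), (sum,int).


Lookup 'sum' → type int


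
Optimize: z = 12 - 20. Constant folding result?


12 - 20 = -8 at compile time
Optimized: z = -8


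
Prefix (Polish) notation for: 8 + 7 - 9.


left-to-right (same/higher precedence on left): tree is (- (+ 8 7) 9)
Prefix: - + 8 7 9


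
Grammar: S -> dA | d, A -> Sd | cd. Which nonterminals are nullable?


A nonterminal is nullable iff some alternative derives ε (directly, or every symbol in it is nullable)
Nullable: {}


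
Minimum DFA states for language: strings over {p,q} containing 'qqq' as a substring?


KMP-style automaton: 3 progress states + 1 absorbing accept = 4
Minimal DFA: 4 states


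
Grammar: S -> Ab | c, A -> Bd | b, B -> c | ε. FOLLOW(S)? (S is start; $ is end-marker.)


$ ∈ FOLLOW(S). For each A -> αBβ: add FIRST(β)\{ε} to FOLLOW(B); if β nullable, add FOLLOW(A).
FOLLOW(S) = {$}


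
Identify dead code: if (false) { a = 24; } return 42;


condition is constant false, so the whole block is unreachable
Dead: 'if (false) { a = 24; }'


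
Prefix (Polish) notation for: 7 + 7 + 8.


left-to-right (same/higher precedence on left): tree is (+ (+ 7 7) 8)
Prefix: + + 7 7 8


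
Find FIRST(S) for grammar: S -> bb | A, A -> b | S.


Per alternative of S: FIRST(bb) = {b}; FIRST(A) = {b}
FIRST(S) = {b}


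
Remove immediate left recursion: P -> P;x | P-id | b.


Left-recursive alternatives: P;x, P-id; non-recursive: b
Introduce P': P -> bP', P' -> ;xP' | -idP' | ε


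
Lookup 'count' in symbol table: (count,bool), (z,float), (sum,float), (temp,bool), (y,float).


Lookup 'count' → type bool


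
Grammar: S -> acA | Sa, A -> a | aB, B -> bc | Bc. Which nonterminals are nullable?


A nonterminal is nullable iff some alternative derives ε (directly, or every symbol in it is nullable)
Nullable: {}


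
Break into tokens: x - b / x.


Scan left to right, longest-match per lexeme
Tokens: ID(x), OP(-), ID(b), OP(/), ID(x)


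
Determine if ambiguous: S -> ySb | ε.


balanced y^n…b^n: each string has a unique parse
Unambiguous


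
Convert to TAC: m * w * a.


Break into single-operator statements:
t1 = m * w
t2 = t1 * a


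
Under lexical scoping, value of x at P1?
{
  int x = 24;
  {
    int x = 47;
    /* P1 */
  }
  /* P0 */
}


x declared in the same block as P1
x = 47


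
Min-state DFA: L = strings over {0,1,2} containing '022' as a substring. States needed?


KMP-style automaton: 3 progress states + 1 absorbing accept = 4
Minimal DFA: 4 states


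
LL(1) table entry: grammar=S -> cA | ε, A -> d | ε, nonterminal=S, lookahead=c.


For [S, c]: 'c' ∈ FIRST(cA)
Entry: S -> cA


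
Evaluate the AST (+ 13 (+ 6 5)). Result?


Evaluate inner: (+ 6 5) = 11
Evaluate root: (+ 13 11) = 24
Result: 24


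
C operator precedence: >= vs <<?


'<<' is shift (level 8); '>=' is relational (level 7)
Higher level binds tighter
'<<' has higher precedence than '>='


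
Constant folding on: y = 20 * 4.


20 * 4 = 80 at compile time
Optimized: y = 80


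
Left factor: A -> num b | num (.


Common prefix: 'num'
Factored: A -> num A', A' -> b | (


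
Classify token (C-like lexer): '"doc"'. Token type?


Pattern: double-quoted sequence
Type: STRING_LITERAL


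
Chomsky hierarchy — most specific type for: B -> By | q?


Left-linear: every RHS is a terminal or one nonterminal followed by a terminal
Classification: Type 3 (Regular)


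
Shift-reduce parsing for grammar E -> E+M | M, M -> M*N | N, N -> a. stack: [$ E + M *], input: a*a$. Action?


no handle; shift 'a'
Action: shift


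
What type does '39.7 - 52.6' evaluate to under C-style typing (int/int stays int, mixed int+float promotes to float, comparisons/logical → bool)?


Operand types: float - float
Rule: mixed int/float promotes to float; int/int stays int
Result type: float


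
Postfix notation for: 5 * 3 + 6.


Left to right (same or higher precedence on left)
Postfix: 5 3 * 6 +


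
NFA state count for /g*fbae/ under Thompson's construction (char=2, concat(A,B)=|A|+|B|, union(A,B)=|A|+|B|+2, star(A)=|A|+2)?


Syntax tree has 5 char leaf(s), 0 union(s), 1 star(s)
chars contribute 5×2 = 10; each union adds +2; each star adds +2
Total: 10 + 0 + 2 = 12 states


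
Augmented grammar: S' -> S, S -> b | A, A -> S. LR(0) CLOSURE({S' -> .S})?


Start: S' -> .S
For each item with dot before a nonterminal B, add B -> .γ for every B-production
Closure: [S' -> .S, S -> .b, S -> .A, A -> .S]


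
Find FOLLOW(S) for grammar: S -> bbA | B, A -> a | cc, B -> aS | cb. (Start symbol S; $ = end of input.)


$ ∈ FOLLOW(S). For each A -> αBβ: add FIRST(β)\{ε} to FOLLOW(B); if β nullable, add FOLLOW(A).
FOLLOW(S) = {$}


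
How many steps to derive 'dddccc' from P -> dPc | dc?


Derivation: P => dPc => ddPcc => dddccc
Steps: 3


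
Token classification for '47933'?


Pattern: digits only
Type: INTEGER_LITERAL


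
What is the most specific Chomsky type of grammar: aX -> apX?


LHS has context (more than one symbol) and |LHS| ≤ |RHS|
Classification: Type 1 (Context-Sensitive)


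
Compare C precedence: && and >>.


'>>' is shift (level 8); '&&' is logical AND (level 2)
Higher level binds tighter
'>>' has higher precedence than '&&'


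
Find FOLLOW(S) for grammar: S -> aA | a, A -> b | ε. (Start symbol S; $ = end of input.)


$ ∈ FOLLOW(S). For each A -> αBβ: add FIRST(β)\{ε} to FOLLOW(B); if β nullable, add FOLLOW(A).
FOLLOW(S) = {$}


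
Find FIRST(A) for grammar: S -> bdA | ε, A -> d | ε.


Per alternative of A: FIRST(d) = {d}; FIRST(ε) = {ε}
FIRST(A) = {d, ε}


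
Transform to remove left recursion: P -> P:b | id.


Left-recursive alternatives: P:b; non-recursive: id
Introduce P': P -> idP', P' -> :bP' | ε


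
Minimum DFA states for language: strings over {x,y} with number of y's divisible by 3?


Track (count of y) mod 3: states 0..2, accept at 0
Minimal DFA: 3 states


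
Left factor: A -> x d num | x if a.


Common prefix: 'x'
Factored: A -> x A', A' -> d num | if a


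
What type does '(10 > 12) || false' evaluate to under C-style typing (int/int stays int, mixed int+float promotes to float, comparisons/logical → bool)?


Operand types: bool || bool
Rule: logical operators take bool operands and yield bool
Result type: bool


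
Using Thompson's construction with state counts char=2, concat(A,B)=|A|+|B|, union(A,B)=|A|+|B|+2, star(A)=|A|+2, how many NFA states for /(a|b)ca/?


Syntax tree has 4 char leaf(s), 1 union(s), 0 star(s)
chars contribute 4×2 = 8; each union adds +2; each star adds +2
Total: 8 + 2 + 0 = 10 states


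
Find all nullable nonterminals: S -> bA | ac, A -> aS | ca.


A nonterminal is nullable iff some alternative derives ε (directly, or every symbol in it is nullable)
Nullable: {}


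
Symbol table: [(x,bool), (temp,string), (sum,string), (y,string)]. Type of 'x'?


Lookup 'x' → type bool


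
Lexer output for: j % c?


Scan left to right, longest-match per lexeme
Tokens: ID(j), OP(%), ID(c)


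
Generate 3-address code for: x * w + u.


Break into single-operator statements:
t1 = x * w
t2 = t1 + u


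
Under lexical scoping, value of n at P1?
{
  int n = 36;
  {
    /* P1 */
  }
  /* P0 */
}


P1's block does not declare n; resolves to the enclosing declaration at depth 0
n = 36


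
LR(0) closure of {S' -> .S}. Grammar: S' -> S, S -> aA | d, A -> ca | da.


Start: S' -> .S
For each item with dot before a nonterminal B, add B -> .γ for every B-production
Closure: [S' -> .S, S -> .aA, S -> .d]


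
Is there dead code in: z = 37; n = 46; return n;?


z is assigned but never read
Dead: 'z = 37'


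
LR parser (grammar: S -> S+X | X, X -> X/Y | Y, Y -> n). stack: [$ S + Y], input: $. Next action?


'Y' (not preceded by X/) is the handle for X -> Y
Action: reduce (X -> Y)


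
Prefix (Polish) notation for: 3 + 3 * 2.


'*' binds tighter: tree is (+ 3 (* 3 2))
Prefix: + 3 * 3 2


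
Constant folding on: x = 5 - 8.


5 - 8 = -3 at compile time
Optimized: x = -3


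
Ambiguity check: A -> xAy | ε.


balanced x^n…y^n: each string has a unique parse
Unambiguous


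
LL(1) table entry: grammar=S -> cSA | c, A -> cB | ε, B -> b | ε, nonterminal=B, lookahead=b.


For [B, b]: 'b' ∈ FIRST(b)
Entry: B -> b


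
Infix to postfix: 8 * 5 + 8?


Left to right (same or higher precedence on left)
Postfix: 8 5 * 8 +


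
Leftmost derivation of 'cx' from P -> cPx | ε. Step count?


Derivation: P => cPx => cx
Steps: 2


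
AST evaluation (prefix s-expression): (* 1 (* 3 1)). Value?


Evaluate inner: (* 3 1) = 3
Evaluate root: (* 1 3) = 3
Result: 3


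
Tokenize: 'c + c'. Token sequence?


Scan left to right, longest-match per lexeme
Tokens: ID(c), OP(+), ID(c)


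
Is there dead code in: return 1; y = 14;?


statement follows a return and is unreachable
Dead: 'y = 14'


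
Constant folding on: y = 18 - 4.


18 - 4 = 14 at compile time
Optimized: y = 14


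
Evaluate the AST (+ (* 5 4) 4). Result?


Evaluate inner: (* 5 4) = 20
Evaluate root: (+ 20 4) = 24
Result: 24


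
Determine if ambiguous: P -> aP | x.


right-linear, alternatives start with distinct terminals 'a' vs 'x': unique leftmost derivation
Unambiguous


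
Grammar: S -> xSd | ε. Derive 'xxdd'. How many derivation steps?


Derivation: S => xSd => xxSdd => xxdd
Steps: 3


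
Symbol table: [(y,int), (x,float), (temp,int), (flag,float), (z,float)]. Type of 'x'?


Lookup 'x' → type float


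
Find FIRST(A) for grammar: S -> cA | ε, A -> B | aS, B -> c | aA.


Per alternative of A: FIRST(B) = {a, c}; FIRST(aS) = {a}
FIRST(A) = {a, c}


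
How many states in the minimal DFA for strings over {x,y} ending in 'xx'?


Track the longest suffix of input matching a prefix of 'xx': 3 classes (prefixes of length 0..2)
Minimal DFA: 3 states


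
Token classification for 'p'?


Pattern: letter/underscore followed by alphanumerics, not a keyword
Type: IDENTIFIER


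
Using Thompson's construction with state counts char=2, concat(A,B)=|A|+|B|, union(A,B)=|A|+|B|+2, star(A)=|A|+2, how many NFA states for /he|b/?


Syntax tree has 3 char leaf(s), 1 union(s), 0 star(s)
chars contribute 3×2 = 6; each union adds +2; each star adds +2
Total: 6 + 2 + 0 = 8 states


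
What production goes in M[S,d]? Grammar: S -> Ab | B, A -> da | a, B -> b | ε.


For [S, d]: 'd' ∈ FIRST(Ab)
Entry: S -> Ab


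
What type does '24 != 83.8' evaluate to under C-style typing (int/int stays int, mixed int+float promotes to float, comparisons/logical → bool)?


Operand types: int != float
Rule: comparison yields bool
Result type: bool


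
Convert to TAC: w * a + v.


Break into single-operator statements:
t1 = w * a
t2 = t1 + v


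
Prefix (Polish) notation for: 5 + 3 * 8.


'*' binds tighter: tree is (+ 5 (* 3 8))
Prefix: + 5 * 3 8


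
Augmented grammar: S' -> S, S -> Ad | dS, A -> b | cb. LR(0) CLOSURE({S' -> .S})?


Start: S' -> .S
For each item with dot before a nonterminal B, add B -> .γ for every B-production
Closure: [S' -> .S, S -> .Ad, S -> .dS, A -> .b, A -> .cb]


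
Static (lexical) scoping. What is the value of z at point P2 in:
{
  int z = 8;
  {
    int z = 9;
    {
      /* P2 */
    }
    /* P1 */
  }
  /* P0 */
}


P2's block does not declare z; resolves to the enclosing declaration at depth 1
z = 9


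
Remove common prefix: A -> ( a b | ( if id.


Common prefix: '('
Factored: A -> ( A', A' -> a b | if id


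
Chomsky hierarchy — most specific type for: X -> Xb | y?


Left-linear: every RHS is a terminal or one nonterminal followed by a terminal
Classification: Type 3 (Regular)


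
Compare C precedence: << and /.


'/' is multiplicative (level 10); '<<' is shift (level 8)
Higher level binds tighter
'/' has higher precedence than '<<'


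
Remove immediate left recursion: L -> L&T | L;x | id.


Left-recursive alternatives: L&T, L;x; non-recursive: id
Introduce L': L -> idL', L' -> &TL' | ;xL' | ε


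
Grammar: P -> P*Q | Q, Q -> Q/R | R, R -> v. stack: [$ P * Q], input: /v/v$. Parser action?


'/' can extend Q; shift to build Q -> Q/R
Action: shift


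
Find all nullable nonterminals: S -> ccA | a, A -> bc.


A nonterminal is nullable iff some alternative derives ε (directly, or every symbol in it is nullable)
Nullable: {}


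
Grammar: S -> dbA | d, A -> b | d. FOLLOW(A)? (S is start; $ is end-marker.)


$ ∈ FOLLOW(S). For each A -> αBβ: add FIRST(β)\{ε} to FOLLOW(B); if β nullable, add FOLLOW(A).
FOLLOW(A) = {$}


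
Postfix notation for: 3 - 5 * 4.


* has higher precedence, evaluate 5*4 first
Postfix: 3 5 4 * -


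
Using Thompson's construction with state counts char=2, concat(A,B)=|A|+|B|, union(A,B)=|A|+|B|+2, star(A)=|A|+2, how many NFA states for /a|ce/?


Syntax tree has 3 char leaf(s), 1 union(s), 0 star(s)
chars contribute 3×2 = 6; each union adds +2; each star adds +2
Total: 6 + 2 + 0 = 8 states


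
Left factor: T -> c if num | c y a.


Common prefix: 'c'
Factored: T -> c T', T' -> if num | y a


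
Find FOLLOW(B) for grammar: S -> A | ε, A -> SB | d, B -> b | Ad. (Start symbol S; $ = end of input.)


$ ∈ FOLLOW(S). For each A -> αBβ: add FIRST(β)\{ε} to FOLLOW(B); if β nullable, add FOLLOW(A).
FOLLOW(B) = {$, b, d}


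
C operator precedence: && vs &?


'&' is bitwise AND (level 5); '&&' is logical AND (level 2)
Higher level binds tighter
'&' has higher precedence than '&&'


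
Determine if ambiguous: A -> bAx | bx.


balanced b^n…x^n: each string has a unique parse
Unambiguous


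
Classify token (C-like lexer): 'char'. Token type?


Pattern: reserved word
Type: KEYWORD


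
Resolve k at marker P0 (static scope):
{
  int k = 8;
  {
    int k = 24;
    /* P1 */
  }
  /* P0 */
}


k declared in the same block as P0
k = 8


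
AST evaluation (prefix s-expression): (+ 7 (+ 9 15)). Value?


Evaluate inner: (+ 9 15) = 24
Evaluate root: (+ 7 24) = 31
Result: 31


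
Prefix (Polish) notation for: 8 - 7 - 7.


left-to-right (same/higher precedence on left): tree is (- (- 8 7) 7)
Prefix: - - 8 7 7


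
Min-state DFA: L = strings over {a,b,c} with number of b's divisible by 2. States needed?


Track (count of b) mod 2: states 0..1, accept at 0
Minimal DFA: 2 states


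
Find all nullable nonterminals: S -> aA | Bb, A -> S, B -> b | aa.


A nonterminal is nullable iff some alternative derives ε (directly, or every symbol in it is nullable)
Nullable: {}


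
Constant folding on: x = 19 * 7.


19 * 7 = 133 at compile time
Optimized: x = 133


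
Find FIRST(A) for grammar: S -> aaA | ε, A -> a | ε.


Per alternative of A: FIRST(a) = {a}; FIRST(ε) = {ε}
FIRST(A) = {a, ε}


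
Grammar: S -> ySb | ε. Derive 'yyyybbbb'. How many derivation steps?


Derivation: S => ySb => yySbb => yyySbbb => yyyySbbbb => yyyybbbb
Steps: 5


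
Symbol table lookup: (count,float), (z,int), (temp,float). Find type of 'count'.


Lookup 'count' → type float


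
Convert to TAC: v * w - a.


Break into single-operator statements:
t1 = v * w
t2 = t1 - a


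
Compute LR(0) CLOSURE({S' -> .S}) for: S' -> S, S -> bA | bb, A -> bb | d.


Start: S' -> .S
For each item with dot before a nonterminal B, add B -> .γ for every B-production
Closure: [S' -> .S, S -> .bA, S -> .bb]


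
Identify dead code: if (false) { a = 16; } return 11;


condition is constant false, so the whole block is unreachable
Dead: 'if (false) { a = 16; }'


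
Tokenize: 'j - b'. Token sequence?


Scan left to right, longest-match per lexeme
Tokens: ID(j), OP(-), ID(b)


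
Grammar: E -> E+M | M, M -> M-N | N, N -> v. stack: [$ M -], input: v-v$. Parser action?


no handle; shift 'v'
Action: shift


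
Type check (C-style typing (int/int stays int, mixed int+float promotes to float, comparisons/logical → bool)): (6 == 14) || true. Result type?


Operand types: bool || bool
Rule: logical operators take bool operands and yield bool
Result type: bool


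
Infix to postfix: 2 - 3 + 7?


Left to right (same or higher precedence on left)
Postfix: 2 3 - 7 +


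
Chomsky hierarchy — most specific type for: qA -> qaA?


LHS has context (more than one symbol) and |LHS| ≤ |RHS|
Classification: Type 1 (Context-Sensitive)


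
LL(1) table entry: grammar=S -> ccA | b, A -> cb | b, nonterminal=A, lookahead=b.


For [A, b]: 'b' ∈ FIRST(b)
Entry: A -> b


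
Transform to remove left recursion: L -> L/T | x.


Left-recursive alternatives: L/T; non-recursive: x
Introduce L': L -> xL', L' -> /TL' | ε


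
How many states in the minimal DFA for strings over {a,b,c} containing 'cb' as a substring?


KMP-style automaton: 2 progress states + 1 absorbing accept = 3
Minimal DFA: 3 states


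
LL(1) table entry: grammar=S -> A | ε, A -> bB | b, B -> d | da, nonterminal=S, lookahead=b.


For [S, b]: 'b' ∈ FIRST(A)
Entry: S -> A


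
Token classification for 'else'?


Pattern: reserved word
Type: KEYWORD


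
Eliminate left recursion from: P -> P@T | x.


Left-recursive alternatives: P@T; non-recursive: x
Introduce P': P -> xP', P' -> @TP' | ε


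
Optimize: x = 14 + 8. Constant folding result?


14 + 8 = 22 at compile time
Optimized: x = 22


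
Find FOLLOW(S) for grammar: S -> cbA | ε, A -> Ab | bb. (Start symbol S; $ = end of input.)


$ ∈ FOLLOW(S). For each A -> αBβ: add FIRST(β)\{ε} to FOLLOW(B); if β nullable, add FOLLOW(A).
FOLLOW(S) = {$}


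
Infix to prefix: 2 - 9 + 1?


left-to-right (same/higher precedence on left): tree is (+ (- 2 9) 1)
Prefix: + - 2 9 1


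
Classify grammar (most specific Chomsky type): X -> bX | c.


Right-linear: every RHS is a terminal or a terminal followed by one nonterminal
Classification: Type 3 (Regular)


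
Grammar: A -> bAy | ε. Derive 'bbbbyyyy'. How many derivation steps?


Derivation: A => bAy => bbAyy => bbbAyyy => bbbbAyyyy => bbbbyyyy
Steps: 5


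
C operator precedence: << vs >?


'<<' is shift (level 8); '>' is relational (level 7)
Higher level binds tighter
'<<' has higher precedence than '>'


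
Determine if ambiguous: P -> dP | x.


right-linear, alternatives start with distinct terminals 'd' vs 'x': unique leftmost derivation
Unambiguous


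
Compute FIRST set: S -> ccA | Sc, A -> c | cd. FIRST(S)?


Per alternative of S: FIRST(ccA) = {c}; FIRST(Sc) = {c}
FIRST(S) = {c}


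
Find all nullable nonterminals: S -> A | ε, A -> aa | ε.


A nonterminal is nullable iff some alternative derives ε (directly, or every symbol in it is nullable)
Nullable: {A, S}


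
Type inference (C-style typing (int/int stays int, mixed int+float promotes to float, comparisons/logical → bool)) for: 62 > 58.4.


Operand types: int > float
Rule: comparison yields bool
Result type: bool


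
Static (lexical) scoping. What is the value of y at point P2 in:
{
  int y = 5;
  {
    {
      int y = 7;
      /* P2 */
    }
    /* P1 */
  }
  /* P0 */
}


y declared in the same block as P2
y = 7


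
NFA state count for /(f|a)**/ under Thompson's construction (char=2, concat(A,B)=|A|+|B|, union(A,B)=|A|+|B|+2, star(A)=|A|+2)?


Syntax tree has 2 char leaf(s), 1 union(s), 2 star(s)
chars contribute 2×2 = 4; each union adds +2; each star adds +2
Total: 4 + 2 + 4 = 10 states


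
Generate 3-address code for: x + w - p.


Break into single-operator statements:
t1 = x + w
t2 = t1 - p


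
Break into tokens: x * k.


Scan left to right, longest-match per lexeme
Tokens: ID(x), OP(*), ID(k)


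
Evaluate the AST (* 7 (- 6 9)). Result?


Evaluate inner: (- 6 9) = -3
Evaluate root: (* 7 -3) = -21
Result: -21


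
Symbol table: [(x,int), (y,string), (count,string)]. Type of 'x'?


Lookup 'x' → type int


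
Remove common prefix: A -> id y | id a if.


Common prefix: 'id'
Factored: A -> id A', A' -> y | a if


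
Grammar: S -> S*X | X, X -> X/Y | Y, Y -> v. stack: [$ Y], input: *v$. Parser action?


'Y' (not preceded by X/) is the handle for X -> Y
Action: reduce (X -> Y)


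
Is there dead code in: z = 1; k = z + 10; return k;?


z is read by k's definition; k is returned
No dead code


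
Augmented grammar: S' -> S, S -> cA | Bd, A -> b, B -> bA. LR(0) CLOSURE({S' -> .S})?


Start: S' -> .S
For each item with dot before a nonterminal B, add B -> .γ for every B-production
Closure: [S' -> .S, S -> .cA, S -> .Bd, B -> .bA]


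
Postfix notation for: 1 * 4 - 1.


Left to right (same or higher precedence on left)
Postfix: 1 4 * 1 -


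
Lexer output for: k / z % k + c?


Scan left to right, longest-match per lexeme
Tokens: ID(k), OP(/), ID(z), OP(%), ID(k), OP(+), ID(c)


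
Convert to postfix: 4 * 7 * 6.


Left to right (same or higher precedence on left)
Postfix: 4 7 * 6 *


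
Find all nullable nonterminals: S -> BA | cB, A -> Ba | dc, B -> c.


A nonterminal is nullable iff some alternative derives ε (directly, or every symbol in it is nullable)
Nullable: {}


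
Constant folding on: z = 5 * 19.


5 * 19 = 95 at compile time
Optimized: z = 95


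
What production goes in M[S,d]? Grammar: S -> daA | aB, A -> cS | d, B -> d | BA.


For [S, d]: 'd' ∈ FIRST(daA)
Entry: S -> daA


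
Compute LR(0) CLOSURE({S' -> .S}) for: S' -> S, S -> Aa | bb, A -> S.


Start: S' -> .S
For each item with dot before a nonterminal B, add B -> .γ for every B-production
Closure: [S' -> .S, S -> .Aa, S -> .bb, A -> .S]


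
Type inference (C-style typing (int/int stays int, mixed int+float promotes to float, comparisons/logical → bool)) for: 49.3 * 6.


Operand types: float * int
Rule: mixed int/float promotes to float; int/int stays int
Result type: float
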